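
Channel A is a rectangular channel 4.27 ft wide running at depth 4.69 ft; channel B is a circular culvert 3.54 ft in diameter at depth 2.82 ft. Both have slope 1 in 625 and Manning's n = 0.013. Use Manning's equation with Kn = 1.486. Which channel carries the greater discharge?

Channel A: Flow area A = b·y = 4.27 × 4.69 = 20.03 ft². Wetted perimeter P = b + 2y = 4.27 + 2×4.69 = 13.65 ft. Hydraulic radius R = A/P = 20.03/13.65 = 1.467 ft. Q_A = (1.486/0.013)·20.03·1.467^(2/3)·√0.0016 = 118.2 ft³/s.
Channel B: For a circular section of diameter D = 3.54 ft at depth y = 2.82 ft, the central angle is θ = 2 arccos(1 − 2y/D) = 4.412 rad. Then A = (D²/8)(θ − sin θ) = 8.407 ft² and P = Dθ/2 = 7.809 ft. Hydraulic radius R = A/P = 8.407/7.809 = 1.077 ft. Q_B = (1.486/0.013)·8.407·1.077^(2/3)·√0.0016 = 40.38 ft³/s.
Q_A = 118.2 ft³/s vs Q_B = 40.38 ft³/s, so channel A carries more.

channel A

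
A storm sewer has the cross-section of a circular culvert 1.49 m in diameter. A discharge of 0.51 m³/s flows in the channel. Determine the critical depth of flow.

y_c = 0.359 m

At critical depth, Q² T / (g A³) = 1, i.e. A³/T = Q²/g = 0.51²/9.81 = 0.02651.
Trying y = 0.32 m: A³/T = 0.01696 — too small.
Trying y = 0.42 m: A³/T = 0.04897 — too large.
Trying y = 0.359 m: A³/T = 0.02658 — ≈ 0.02651.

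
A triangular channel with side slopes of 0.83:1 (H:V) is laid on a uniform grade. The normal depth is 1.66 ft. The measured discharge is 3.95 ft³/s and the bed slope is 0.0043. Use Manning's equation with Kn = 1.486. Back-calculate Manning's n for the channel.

For a triangular section with side slope z = 0.83: A = zy² = 0.83×1.66² = 2.287 ft²; P = 2y√(1+z²) = 2×1.66×1.3 = 4.315 ft.
Hydraulic radius R = A/P = 2.287/4.315 = 0.5301 ft.
Rearranging Manning's equation: n = (1.486/Q) A R^(2/3) S^(1/2) = (1.486/3.95) × 2.287 × 0.5301^(2/3) × √0.0043 = 0.037.

n = 0.037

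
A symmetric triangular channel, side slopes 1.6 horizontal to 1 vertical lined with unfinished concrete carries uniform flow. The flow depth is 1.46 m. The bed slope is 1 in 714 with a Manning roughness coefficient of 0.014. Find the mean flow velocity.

For a triangular section with side slope z = 1.6: A = zy² = 1.6×1.46² = 3.411 m²; P = 2y√(1+z²) = 2×1.46×1.887 = 5.509 m.
Hydraulic radius R = A/P = 3.411/5.509 = 0.619 m.
From Manning's equation, V = (1/n) R^(2/3) S^(1/2) = (1/0.014) × 0.619^(2/3) × 0.001401^(1/2) = 1.94 m/s.

V = 1.94 m/s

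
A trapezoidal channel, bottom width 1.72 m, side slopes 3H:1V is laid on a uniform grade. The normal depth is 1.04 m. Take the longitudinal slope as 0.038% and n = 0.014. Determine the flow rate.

With bottom width b = 1.72 m and side slope z = 3: A = (b + zy)y = (1.72 + 3×1.04)×1.04 = 5.034 m²; P = b + 2y√(1+z²) = 1.72 + 2×1.04×3.162 = 8.298 m.
Hydraulic radius R = A/P = 5.034/8.298 = 0.6066 m.
Manning's equation: Q = (1/n) A R^(2/3) S^(1/2) = (1/0.014) × 5.034 × 0.6066^(2/3) × 0.00038^(1/2) = 5.02 m³/s.

Q = 5.02 m³/s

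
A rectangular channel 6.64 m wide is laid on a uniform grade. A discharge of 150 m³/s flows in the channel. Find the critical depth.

For a rectangular channel, critical depth y_c = (q²/g)^(1/3) where q = Q/b = 150/6.64 = 22.59 m²/s.
So y_c = (22.59²/9.81)^(1/3) = 3.73 m.

y_c = 3.73 m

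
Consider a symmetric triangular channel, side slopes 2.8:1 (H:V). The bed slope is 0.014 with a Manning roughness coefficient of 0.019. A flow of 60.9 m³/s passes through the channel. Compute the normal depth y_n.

Manning's equation rearranged: A R^(2/3) = nQ / (1·√S) = 0.019 × 60.9 / (√0.014) = 9.779.
Try y = 1.45 m: A R^(2/3) = 4.565 — short.
Try y = 2.15 m: A R^(2/3) = 13.05 — over.
Try y = 1.93 m: A R^(2/3) = 9.785 — matches.

y_n = 1.93 m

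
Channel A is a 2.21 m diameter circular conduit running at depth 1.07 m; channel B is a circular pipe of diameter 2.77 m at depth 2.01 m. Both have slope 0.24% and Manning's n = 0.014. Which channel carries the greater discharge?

channel B

Channel A: For a circular section of diameter D = 2.21 m at depth y = 1.07 m, the central angle is θ = 2 arccos(1 − 2y/D) = 3.078 rad. Then A = (D²/8)(θ − sin θ) = 1.841 m² and P = Dθ/2 = 3.401 m. Hydraulic radius R = A/P = 1.841/3.401 = 0.5411 m. Q_A = (1/0.014)·1.841·0.5411^(2/3)·√0.0024 = 4.277 m³/s.
Channel B: For a circular section of diameter D = 2.77 m at depth y = 2.01 m, the central angle is θ = 2 arccos(1 − 2y/D) = 4.078 rad. Then A = (D²/8)(θ − sin θ) = 4.684 m² and P = Dθ/2 = 5.648 m. Hydraulic radius R = A/P = 4.684/5.648 = 0.8293 m. Q_B = (1/0.014)·4.684·0.8293^(2/3)·√0.0024 = 14.47 m³/s.
Q_A = 4.277 m³/s vs Q_B = 14.47 m³/s, so channel B carries more.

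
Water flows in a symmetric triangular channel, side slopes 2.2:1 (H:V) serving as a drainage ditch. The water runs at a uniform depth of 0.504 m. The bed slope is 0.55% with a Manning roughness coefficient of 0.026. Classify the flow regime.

For a triangular section with side slope z = 2.2: A = zy² = 2.2×0.504² = 0.5588 m²; P = 2y√(1+z²) = 2×0.504×2.417 = 2.436 m.
Hydraulic radius R = A/P = 0.5588/2.436 = 0.2294 m.
V = (1/n) R^(2/3) √S = (1/0.026) × 0.2294^(2/3) × √0.0055 = 1.069 m/s. Hydraulic depth D_h = A/T = 0.5588/2.218 = 0.252 m.
Froude number Fr = V/√(g·D_h) = 1.069/√(9.81×0.252) = 0.68, which is less than 1, so the flow is subcritical.

subcritical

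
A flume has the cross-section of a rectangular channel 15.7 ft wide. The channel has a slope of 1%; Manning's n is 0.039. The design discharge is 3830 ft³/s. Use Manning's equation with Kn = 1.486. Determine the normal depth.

Manning's equation rearranged: A R^(2/3) = nQ / (1.486·√S) = 0.039 × 3830 / (1.486 × √0.01) = 1005.
Trying y = 13.9 ft: A R^(2/3) = 639.5 — low.
Trying y = 22 ft: A R^(2/3) = 1113 — high.
Trying y = 20.2 ft: A R^(2/3) = 1006 — close enough.

y_n = 20.2 ft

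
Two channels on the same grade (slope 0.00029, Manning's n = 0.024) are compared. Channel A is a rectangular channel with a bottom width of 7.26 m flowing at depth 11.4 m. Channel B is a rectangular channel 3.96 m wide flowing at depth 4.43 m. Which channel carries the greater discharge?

channel A

Channel A: Flow area A = b·y = 7.26 × 11.4 = 82.76 m². Wetted perimeter P = b + 2y = 7.26 + 2×11.4 = 30.06 m. Hydraulic radius R = A/P = 82.76/30.06 = 2.753 m. Q_A = (1/0.024)·82.76·2.753^(2/3)·√0.00029 = 115.4 m³/s.
Channel B: Flow area A = b·y = 3.96 × 4.43 = 17.54 m². Wetted perimeter P = b + 2y = 3.96 + 2×4.43 = 12.82 m. Hydraulic radius R = A/P = 17.54/12.82 = 1.368 m. Q_B = (1/0.024)·17.54·1.368^(2/3)·√0.00029 = 15.34 m³/s.
Q_A = 115.4 m³/s vs Q_B = 15.34 m³/s, so channel A carries more.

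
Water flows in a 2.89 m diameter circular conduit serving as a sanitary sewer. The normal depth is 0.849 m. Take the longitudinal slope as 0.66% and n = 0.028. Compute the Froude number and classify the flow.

subcritical

For a circular section of diameter D = 2.89 m at depth y = 0.849 m, the central angle is θ = 2 arccos(1 − 2y/D) = 2.291 rad. Then A = (D²/8)(θ − sin θ) = 1.608 m² and P = Dθ/2 = 3.311 m.
Hydraulic radius R = A/P = 1.608/3.311 = 0.4855 m.
V = (1/n) R^(2/3) √S = (1/0.028) × 0.4855^(2/3) × √0.0066 = 1.792 m/s. Hydraulic depth D_h = A/T = 1.608/2.633 = 0.6106 m.
Froude number Fr = V/√(g·D_h) = 1.792/√(9.81×0.6106) = 0.732, which is less than 1, so the flow is subcritical.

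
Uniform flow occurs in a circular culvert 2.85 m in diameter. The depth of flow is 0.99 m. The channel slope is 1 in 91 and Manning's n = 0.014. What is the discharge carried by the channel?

For a circular section of diameter D = 2.85 m at depth y = 0.99 m, the central angle is θ = 2 arccos(1 − 2y/D) = 2.521 rad. Then A = (D²/8)(θ − sin θ) = 1.969 m² and P = Dθ/2 = 3.593 m.
Hydraulic radius R = A/P = 1.969/3.593 = 0.5482 m.
Manning's equation: Q = (1/n) A R^(2/3) S^(1/2) = (1/0.014) × 1.969 × 0.5482^(2/3) × 0.01099^(1/2) = 9.88 m³/s.

Q = 9.88 m³/s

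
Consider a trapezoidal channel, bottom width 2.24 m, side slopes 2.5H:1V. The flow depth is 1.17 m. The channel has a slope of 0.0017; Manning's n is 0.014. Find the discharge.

With bottom width b = 2.24 m and side slope z = 2.5: A = (b + zy)y = (2.24 + 2.5×1.17)×1.17 = 6.043 m²; P = b + 2y√(1+z²) = 2.24 + 2×1.17×2.693 = 8.541 m.
Hydraulic radius R = A/P = 6.043/8.541 = 0.7076 m.
Manning's equation: Q = (1/n) A R^(2/3) S^(1/2) = (1/0.014) × 6.043 × 0.7076^(2/3) × 0.0017^(1/2) = 14.1 m³/s.

Q = 14.1 m³/s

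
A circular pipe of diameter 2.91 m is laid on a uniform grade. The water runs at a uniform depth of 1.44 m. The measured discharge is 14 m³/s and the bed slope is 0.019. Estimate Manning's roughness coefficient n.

n = 0.026

For a circular section of diameter D = 2.91 m at depth y = 1.44 m, the central angle is θ = 2 arccos(1 − 2y/D) = 3.121 rad. Then A = (D²/8)(θ − sin θ) = 3.282 m² and P = Dθ/2 = 4.541 m.
Hydraulic radius R = A/P = 3.282/4.541 = 0.7227 m.
Rearranging Manning's equation: n = (1/Q) A R^(2/3) S^(1/2) = (1/14) × 3.282 × 0.7227^(2/3) × √0.019 = 0.026.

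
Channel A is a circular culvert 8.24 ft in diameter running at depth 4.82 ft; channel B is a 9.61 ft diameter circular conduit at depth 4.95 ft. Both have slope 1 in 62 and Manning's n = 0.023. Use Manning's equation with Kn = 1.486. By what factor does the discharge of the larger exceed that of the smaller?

Channel A: For a circular section of diameter D = 8.24 ft at depth y = 4.82 ft, the central angle is θ = 2 arccos(1 − 2y/D) = 3.483 rad. Then A = (D²/8)(θ − sin θ) = 32.4 ft² and P = Dθ/2 = 14.35 ft. Hydraulic radius R = A/P = 32.4/14.35 = 2.258 ft. Q_A = (1.486/0.023)·32.4·2.258^(2/3)·√0.01613 = 457.6 ft³/s.
Channel B: For a circular section of diameter D = 9.61 ft at depth y = 4.95 ft, the central angle is θ = 2 arccos(1 − 2y/D) = 3.202 rad. Then A = (D²/8)(θ − sin θ) = 37.66 ft² and P = Dθ/2 = 15.39 ft. Hydraulic radius R = A/P = 37.66/15.39 = 2.448 ft. Q_B = (1.486/0.023)·37.66·2.448^(2/3)·√0.01613 = 561.2 ft³/s.
The larger discharge is 561.2 ft³/s and the smaller is 457.6 ft³/s; the ratio is 1.23.

1.23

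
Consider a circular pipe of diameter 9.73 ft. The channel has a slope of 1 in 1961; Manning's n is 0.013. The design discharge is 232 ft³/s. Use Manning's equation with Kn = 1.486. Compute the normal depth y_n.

y_n = 5.82 ft

Manning's equation rearranged: A R^(2/3) = nQ / (1.486·√S) = 0.013 × 232 / (1.486 × √0.0005099) = 89.88.
At y = 4.77 ft: A R^(2/3) = 65.02 — low.
At y = 6.89 ft: A R^(2/3) = 114.3 — high.
At y = 5.82 ft: A R^(2/3) = 89.93 — ≈ 89.88.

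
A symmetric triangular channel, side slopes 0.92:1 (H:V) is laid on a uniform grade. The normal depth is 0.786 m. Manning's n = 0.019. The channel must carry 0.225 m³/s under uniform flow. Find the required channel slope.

For a triangular section with side slope z = 0.92: A = zy² = 0.92×0.786² = 0.5684 m²; P = 2y√(1+z²) = 2×0.786×1.359 = 2.136 m.
Hydraulic radius R = A/P = 0.5684/2.136 = 0.2661 m.
From Manning's equation, S = [nQ / (1 A R^(2/3))]² = [0.019 × 0.225 / (1 × 0.5684 × 0.2661^(2/3))]² = 0.000331.

S = 0.000331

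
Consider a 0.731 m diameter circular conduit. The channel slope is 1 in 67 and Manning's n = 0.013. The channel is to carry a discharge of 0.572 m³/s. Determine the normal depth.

y_n = 0.344 m

Manning's equation rearranged: A R^(2/3) = nQ / (1·√S) = 0.013 × 0.572 / (√0.01493) = 0.06087.
Try y = 0.287 m: A R^(2/3) = 0.04402 — too small.
Try y = 0.344 m: A R^(2/3) = 0.06089 — close enough.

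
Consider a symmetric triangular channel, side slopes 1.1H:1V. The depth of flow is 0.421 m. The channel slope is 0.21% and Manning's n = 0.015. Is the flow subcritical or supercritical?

For a triangular section with side slope z = 1.1: A = zy² = 1.1×0.421² = 0.195 m²; P = 2y√(1+z²) = 2×0.421×1.487 = 1.252 m.
Hydraulic radius R = A/P = 0.195/1.252 = 0.1558 m.
V = (1/n) R^(2/3) √S = (1/0.015) × 0.1558^(2/3) × √0.0021 = 0.8844 m/s. Hydraulic depth D_h = A/T = 0.195/0.9262 = 0.2105 m.
Froude number Fr = V/√(g·D_h) = 0.8844/√(9.81×0.2105) = 0.615, which is less than 1, so the flow is subcritical.

subcritical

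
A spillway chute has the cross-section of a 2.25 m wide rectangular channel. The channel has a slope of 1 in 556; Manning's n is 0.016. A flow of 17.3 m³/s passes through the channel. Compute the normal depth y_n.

Manning's equation rearranged: A R^(2/3) = nQ / (1·√S) = 0.016 × 17.3 / (√0.001799) = 6.527.
At y = 2.36 m: A R^(2/3) = 4.429 — short.
At y = 3.27 m: A R^(2/3) = 6.535 — close enough.

y_n = 3.27 m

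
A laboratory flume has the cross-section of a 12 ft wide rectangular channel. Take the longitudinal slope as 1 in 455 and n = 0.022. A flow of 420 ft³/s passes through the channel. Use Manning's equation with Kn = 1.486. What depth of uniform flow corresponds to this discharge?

Manning's equation rearranged: A R^(2/3) = nQ / (1.486·√S) = 0.022 × 420 / (1.486 × √0.002198) = 132.6.
Trying y = 3.95 ft: A R^(2/3) = 84.54 — too small.
Trying y = 6.76 ft: A R^(2/3) = 175.4 — too large.
Trying y = 5.48 ft: A R^(2/3) = 132.6 — matches.

y_n = 5.48 ft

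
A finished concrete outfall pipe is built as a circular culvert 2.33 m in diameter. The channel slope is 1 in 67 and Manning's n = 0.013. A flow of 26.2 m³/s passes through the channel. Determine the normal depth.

Manning's equation rearranged: A R^(2/3) = nQ / (1·√S) = 0.013 × 26.2 / (√0.01493) = 2.788.
At y = 2.17 m: A R^(2/3) = 3.198 — over.
At y = 1.25 m: A R^(2/3) = 1.673 — short.
At y = 1.79 m: A R^(2/3) = 2.787 — close enough.

y_n = 1.79 m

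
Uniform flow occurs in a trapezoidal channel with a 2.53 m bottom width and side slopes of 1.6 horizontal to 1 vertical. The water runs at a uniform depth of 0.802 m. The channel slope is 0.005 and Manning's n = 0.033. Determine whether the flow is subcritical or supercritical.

subcritical

With bottom width b = 2.53 m and side slope z = 1.6: A = (b + zy)y = (2.53 + 1.6×0.802)×0.802 = 3.058 m²; P = b + 2y√(1+z²) = 2.53 + 2×0.802×1.887 = 5.556 m.
Hydraulic radius R = A/P = 3.058/5.556 = 0.5504 m.
V = (1/n) R^(2/3) √S = (1/0.033) × 0.5504^(2/3) × √0.005 = 1.439 m/s. Hydraulic depth D_h = A/T = 3.058/5.096 = 0.6001 m.
Froude number Fr = V/√(g·D_h) = 1.439/√(9.81×0.6001) = 0.593, which is less than 1, so the flow is subcritical.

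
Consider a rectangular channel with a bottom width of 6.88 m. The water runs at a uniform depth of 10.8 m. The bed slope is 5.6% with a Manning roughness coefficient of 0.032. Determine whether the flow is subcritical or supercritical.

Flow area A = b·y = 6.88 × 10.8 = 74.3 m². Wetted perimeter P = b + 2y = 6.88 + 2×10.8 = 28.48 m.
Hydraulic radius R = A/P = 74.3/28.48 = 2.609 m.
V = (1/n) R^(2/3) √S = (1/0.032) × 2.609^(2/3) × √0.056 = 14.01 m/s. Hydraulic depth D_h = A/T = 74.3/6.88 = 10.8 m.
Froude number Fr = V/√(g·D_h) = 14.01/√(9.81×10.8) = 1.36, which is greater than 1, so the flow is supercritical.

supercritical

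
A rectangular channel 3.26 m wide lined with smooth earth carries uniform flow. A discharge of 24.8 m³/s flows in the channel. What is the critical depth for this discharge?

y_c = 1.81 m

For a rectangular channel, critical depth y_c = (q²/g)^(1/3) where q = Q/b = 24.8/3.26 = 7.607 m²/s.
So y_c = (7.607²/9.81)^(1/3) = 1.81 m.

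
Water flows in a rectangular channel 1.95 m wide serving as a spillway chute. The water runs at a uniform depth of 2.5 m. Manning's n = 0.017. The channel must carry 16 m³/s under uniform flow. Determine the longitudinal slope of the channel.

S = 0.00499

Flow area A = b·y = 1.95 × 2.5 = 4.875 m². Wetted perimeter P = b + 2y = 1.95 + 2×2.5 = 6.95 m.
Hydraulic radius R = A/P = 4.875/6.95 = 0.7014 m.
From Manning's equation, S = [nQ / (1 A R^(2/3))]² = [0.017 × 16 / (1 × 4.875 × 0.7014^(2/3))]² = 0.00499.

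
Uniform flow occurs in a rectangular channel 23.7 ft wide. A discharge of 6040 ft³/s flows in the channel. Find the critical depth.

For a rectangular channel, critical depth y_c = (q²/g)^(1/3) where q = Q/b = 6040/23.7 = 254.9 ft²/s.
So y_c = (254.9²/32.2)^(1/3) = 12.6 ft.

y_c = 12.6 ft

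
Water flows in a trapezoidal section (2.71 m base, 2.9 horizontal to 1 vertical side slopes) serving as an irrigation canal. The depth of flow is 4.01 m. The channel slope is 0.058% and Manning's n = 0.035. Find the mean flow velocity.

With bottom width b = 2.71 m and side slope z = 2.9: A = (b + zy)y = (2.71 + 2.9×4.01)×4.01 = 57.5 m²; P = b + 2y√(1+z²) = 2.71 + 2×4.01×3.068 = 27.31 m.
Hydraulic radius R = A/P = 57.5/27.31 = 2.105 m.
From Manning's equation, V = (1/n) R^(2/3) S^(1/2) = (1/0.035) × 2.105^(2/3) × 0.00058^(1/2) = 1.13 m/s.

V = 1.13 m/s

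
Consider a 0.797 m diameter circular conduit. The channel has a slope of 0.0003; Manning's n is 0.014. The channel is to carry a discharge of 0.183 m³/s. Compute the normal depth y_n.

y_n = 0.574 m

Manning's equation rearranged: A R^(2/3) = nQ / (1·√S) = 0.014 × 0.183 / (√0.0003) = 0.1479.
At y = 0.658 m: A R^(2/3) = 0.1713 — too large.
At y = 0.574 m: A R^(2/3) = 0.1478 — ≈ 0.1479.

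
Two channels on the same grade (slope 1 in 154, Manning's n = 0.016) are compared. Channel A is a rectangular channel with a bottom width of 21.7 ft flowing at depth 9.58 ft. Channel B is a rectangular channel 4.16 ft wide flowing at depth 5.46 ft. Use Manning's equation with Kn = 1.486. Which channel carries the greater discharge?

channel A

Channel A: Flow area A = b·y = 21.7 × 9.58 = 207.9 ft². Wetted perimeter P = b + 2y = 21.7 + 2×9.58 = 40.86 ft. Hydraulic radius R = A/P = 207.9/40.86 = 5.088 ft. Q_A = (1.486/0.016)·207.9·5.088^(2/3)·√0.006494 = 4602 ft³/s.
Channel B: Flow area A = b·y = 4.16 × 5.46 = 22.71 ft². Wetted perimeter P = b + 2y = 4.16 + 2×5.46 = 15.08 ft. Hydraulic radius R = A/P = 22.71/15.08 = 1.506 ft. Q_B = (1.486/0.016)·22.71·1.506^(2/3)·√0.006494 = 223.4 ft³/s.
Q_A = 4602 ft³/s vs Q_B = 223.4 ft³/s, so channel A carries more.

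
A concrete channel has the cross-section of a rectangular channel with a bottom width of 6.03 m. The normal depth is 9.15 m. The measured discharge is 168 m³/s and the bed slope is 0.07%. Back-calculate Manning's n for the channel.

Flow area A = b·y = 6.03 × 9.15 = 55.17 m². Wetted perimeter P = b + 2y = 6.03 + 2×9.15 = 24.33 m.
Hydraulic radius R = A/P = 55.17/24.33 = 2.268 m.
Rearranging Manning's equation: n = (1/Q) A R^(2/3) S^(1/2) = (1/168) × 55.17 × 2.268^(2/3) × √0.0007 = 0.015.

n = 0.015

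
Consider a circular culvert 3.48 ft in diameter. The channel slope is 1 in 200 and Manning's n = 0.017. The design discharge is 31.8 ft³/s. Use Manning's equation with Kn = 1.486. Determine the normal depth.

y_n = 1.93 ft

Manning's equation rearranged: A R^(2/3) = nQ / (1.486·√S) = 0.017 × 31.8 / (1.486 × √0.005) = 5.145.
Try y = 2.11 ft: A R^(2/3) = 5.917 — over.
Try y = 1.35 ft: A R^(2/3) = 2.761 — short.
Try y = 1.93 ft: A R^(2/3) = 5.146 — ≈ 5.145.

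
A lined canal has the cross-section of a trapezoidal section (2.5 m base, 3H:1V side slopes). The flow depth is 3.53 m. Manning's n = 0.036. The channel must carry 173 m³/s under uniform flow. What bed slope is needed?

With bottom width b = 2.5 m and side slope z = 3: A = (b + zy)y = (2.5 + 3×3.53)×3.53 = 46.21 m²; P = b + 2y√(1+z²) = 2.5 + 2×3.53×3.162 = 24.83 m.
Hydraulic radius R = A/P = 46.21/24.83 = 1.861 m.
From Manning's equation, S = [nQ / (1 A R^(2/3))]² = [0.036 × 173 / (1 × 46.21 × 1.861^(2/3))]² = 0.00793.

S = 0.00793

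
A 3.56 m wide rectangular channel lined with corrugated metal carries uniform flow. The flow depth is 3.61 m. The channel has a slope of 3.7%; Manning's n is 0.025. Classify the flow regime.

supercritical

Flow area A = b·y = 3.56 × 3.61 = 12.85 m². Wetted perimeter P = b + 2y = 3.56 + 2×3.61 = 10.78 m.
Hydraulic radius R = A/P = 12.85/10.78 = 1.192 m.
V = (1/n) R^(2/3) √S = (1/0.025) × 1.192^(2/3) × √0.037 = 8.651 m/s. Hydraulic depth D_h = A/T = 12.85/3.56 = 3.61 m.
Froude number Fr = V/√(g·D_h) = 8.651/√(9.81×3.61) = 1.45, which is greater than 1, so the flow is supercritical.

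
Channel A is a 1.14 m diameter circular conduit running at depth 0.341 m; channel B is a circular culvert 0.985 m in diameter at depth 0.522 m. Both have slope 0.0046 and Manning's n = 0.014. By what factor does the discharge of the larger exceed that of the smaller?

Channel A: For a circular section of diameter D = 1.14 m at depth y = 0.341 m, the central angle is θ = 2 arccos(1 − 2y/D) = 2.315 rad. Then A = (D²/8)(θ − sin θ) = 0.2565 m² and P = Dθ/2 = 1.319 m. Hydraulic radius R = A/P = 0.2565/1.319 = 0.1944 m. Q_A = (1/0.014)·0.2565·0.1944^(2/3)·√0.0046 = 0.417 m³/s.
Channel B: For a circular section of diameter D = 0.985 m at depth y = 0.522 m, the central angle is θ = 2 arccos(1 − 2y/D) = 3.261 rad. Then A = (D²/8)(θ − sin θ) = 0.41 m² and P = Dθ/2 = 1.606 m. Hydraulic radius R = A/P = 0.41/1.606 = 0.2553 m. Q_B = (1/0.014)·0.41·0.2553^(2/3)·√0.0046 = 0.7994 m³/s.
The larger discharge is 0.7994 m³/s and the smaller is 0.417 m³/s; the ratio is 1.92.

1.92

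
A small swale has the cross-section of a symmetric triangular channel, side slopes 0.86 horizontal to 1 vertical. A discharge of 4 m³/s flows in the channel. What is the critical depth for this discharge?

y_c = 1.35 m

At critical depth, Q² T / (g A³) = 1, i.e. A³/T = Q²/g = 4²/9.81 = 1.631.
At y = 0.983 m: A³/T = 0.3394 — too small.
At y = 1.69 m: A³/T = 5.098 — too large.
At y = 1.35 m: A³/T = 1.658 — close enough.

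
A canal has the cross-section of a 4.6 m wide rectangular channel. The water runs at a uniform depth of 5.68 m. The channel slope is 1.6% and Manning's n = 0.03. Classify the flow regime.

subcritical

Flow area A = b·y = 4.6 × 5.68 = 26.13 m². Wetted perimeter P = b + 2y = 4.6 + 2×5.68 = 15.96 m.
Hydraulic radius R = A/P = 26.13/15.96 = 1.637 m.
V = (1/n) R^(2/3) √S = (1/0.03) × 1.637^(2/3) × √0.016 = 5.857 m/s. Hydraulic depth D_h = A/T = 26.13/4.6 = 5.68 m.
Froude number Fr = V/√(g·D_h) = 5.857/√(9.81×5.68) = 0.785, which is less than 1, so the flow is subcritical.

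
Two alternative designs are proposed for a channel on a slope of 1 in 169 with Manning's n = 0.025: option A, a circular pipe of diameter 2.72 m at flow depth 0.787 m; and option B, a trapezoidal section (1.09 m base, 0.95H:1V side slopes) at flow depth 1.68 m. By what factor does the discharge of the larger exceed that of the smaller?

Channel A: For a circular section of diameter D = 2.72 m at depth y = 0.787 m, the central angle is θ = 2 arccos(1 − 2y/D) = 2.272 rad. Then A = (D²/8)(θ − sin θ) = 1.394 m² and P = Dθ/2 = 3.09 m. Hydraulic radius R = A/P = 1.394/3.09 = 0.4513 m. Q_A = (1/0.025)·1.394·0.4513^(2/3)·√0.005917 = 2.524 m³/s.
Channel B: With bottom width b = 1.09 m and side slope z = 0.95: A = (b + zy)y = (1.09 + 0.95×1.68)×1.68 = 4.512 m²; P = b + 2y√(1+z²) = 1.09 + 2×1.68×1.379 = 5.724 m. Hydraulic radius R = A/P = 4.512/5.724 = 0.7883 m. Q_B = (1/0.025)·4.512·0.7883^(2/3)·√0.005917 = 11.85 m³/s.
The larger discharge is 11.85 m³/s and the smaller is 2.524 m³/s; the ratio is 4.69.

4.69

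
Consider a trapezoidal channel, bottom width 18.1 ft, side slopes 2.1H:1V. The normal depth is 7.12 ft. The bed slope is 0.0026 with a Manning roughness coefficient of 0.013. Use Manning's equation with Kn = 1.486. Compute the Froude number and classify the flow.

With bottom width b = 18.1 ft and side slope z = 2.1: A = (b + zy)y = (18.1 + 2.1×7.12)×7.12 = 235.3 ft²; P = b + 2y√(1+z²) = 18.1 + 2×7.12×2.326 = 51.22 ft.
Hydraulic radius R = A/P = 235.3/51.22 = 4.594 ft.
V = (1.486/n) R^(2/3) √S = (1.486/0.013) × 4.594^(2/3) × √0.0026 = 16.11 ft/s. Hydraulic depth D_h = A/T = 235.3/48 = 4.902 ft.
Froude number Fr = V/√(g·D_h) = 16.11/√(32.2×4.902) = 1.28, which is greater than 1, so the flow is supercritical.

supercritical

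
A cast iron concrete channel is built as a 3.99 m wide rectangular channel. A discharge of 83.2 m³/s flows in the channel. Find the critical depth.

y_c = 3.54 m

For a rectangular channel, critical depth y_c = (q²/g)^(1/3) where q = Q/b = 83.2/3.99 = 20.85 m²/s.
So y_c = (20.85²/9.81)^(1/3) = 3.54 m.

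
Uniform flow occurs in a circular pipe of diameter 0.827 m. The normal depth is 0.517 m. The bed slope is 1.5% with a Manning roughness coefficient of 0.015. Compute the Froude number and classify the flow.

For a circular section of diameter D = 0.827 m at depth y = 0.517 m, the central angle is θ = 2 arccos(1 − 2y/D) = 3.648 rad. Then A = (D²/8)(θ − sin θ) = 0.3533 m² and P = Dθ/2 = 1.508 m.
Hydraulic radius R = A/P = 0.3533/1.508 = 0.2342 m.
V = (1/n) R^(2/3) √S = (1/0.015) × 0.2342^(2/3) × √0.015 = 3.102 m/s. Hydraulic depth D_h = A/T = 0.3533/0.8007 = 0.4412 m.
Froude number Fr = V/√(g·D_h) = 3.102/√(9.81×0.4412) = 1.49, which is greater than 1, so the flow is supercritical.

supercritical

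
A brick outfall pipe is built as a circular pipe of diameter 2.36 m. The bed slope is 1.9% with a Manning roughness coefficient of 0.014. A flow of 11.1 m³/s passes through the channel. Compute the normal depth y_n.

y_n = 0.988 m

Manning's equation rearranged: A R^(2/3) = nQ / (1·√S) = 0.014 × 11.1 / (√0.019) = 1.127.
At y = 0.835 m: A R^(2/3) = 0.8258 — too small.
At y = 1.23 m: A R^(2/3) = 1.65 — too large.
At y = 0.988 m: A R^(2/3) = 1.127 — matches.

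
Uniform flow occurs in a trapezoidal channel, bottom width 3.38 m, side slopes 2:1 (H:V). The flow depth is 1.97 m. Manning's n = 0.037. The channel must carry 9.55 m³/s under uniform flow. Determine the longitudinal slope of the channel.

With bottom width b = 3.38 m and side slope z = 2: A = (b + zy)y = (3.38 + 2×1.97)×1.97 = 14.42 m²; P = b + 2y√(1+z²) = 3.38 + 2×1.97×2.236 = 12.19 m.
Hydraulic radius R = A/P = 14.42/12.19 = 1.183 m.
From Manning's equation, S = [nQ / (1 A R^(2/3))]² = [0.037 × 9.55 / (1 × 14.42 × 1.183^(2/3))]² = 0.00048.

S = 0.00048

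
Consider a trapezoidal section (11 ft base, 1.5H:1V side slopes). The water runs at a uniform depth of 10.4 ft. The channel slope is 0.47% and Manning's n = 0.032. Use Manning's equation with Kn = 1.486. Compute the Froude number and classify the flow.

subcritical

With bottom width b = 11 ft and side slope z = 1.5: A = (b + zy)y = (11 + 1.5×10.4)×10.4 = 276.6 ft²; P = b + 2y√(1+z²) = 11 + 2×10.4×1.803 = 48.5 ft.
Hydraulic radius R = A/P = 276.6/48.5 = 5.704 ft.
V = (1.486/n) R^(2/3) √S = (1.486/0.032) × 5.704^(2/3) × √0.0047 = 10.16 ft/s. Hydraulic depth D_h = A/T = 276.6/42.2 = 6.555 ft.
Froude number Fr = V/√(g·D_h) = 10.16/√(32.2×6.555) = 0.7, which is less than 1, so the flow is subcritical.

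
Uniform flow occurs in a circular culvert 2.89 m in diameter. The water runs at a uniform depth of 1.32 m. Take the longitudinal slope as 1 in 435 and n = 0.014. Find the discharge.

For a circular section of diameter D = 2.89 m at depth y = 1.32 m, the central angle is θ = 2 arccos(1 − 2y/D) = 2.968 rad. Then A = (D²/8)(θ − sin θ) = 2.919 m² and P = Dθ/2 = 4.289 m.
Hydraulic radius R = A/P = 2.919/4.289 = 0.6805 m.
Manning's equation: Q = (1/n) A R^(2/3) S^(1/2) = (1/0.014) × 2.919 × 0.6805^(2/3) × 0.002299^(1/2) = 7.73 m³/s.

Q = 7.73 m³/s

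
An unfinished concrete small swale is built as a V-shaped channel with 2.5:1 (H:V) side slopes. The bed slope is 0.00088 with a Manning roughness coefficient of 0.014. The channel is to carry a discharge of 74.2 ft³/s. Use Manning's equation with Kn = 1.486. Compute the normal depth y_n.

Manning's equation rearranged: A R^(2/3) = nQ / (1.486·√S) = 0.014 × 74.2 / (1.486 × √0.00088) = 23.57.
Try y = 2.14 ft: A R^(2/3) = 11.4 — low.
Try y = 3.17 ft: A R^(2/3) = 32.5 — high.
Try y = 2.81 ft: A R^(2/3) = 23.57 — close enough.

y_n = 2.81 ft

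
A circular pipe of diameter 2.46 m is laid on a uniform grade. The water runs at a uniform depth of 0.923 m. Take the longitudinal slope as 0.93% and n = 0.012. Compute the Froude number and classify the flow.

For a circular section of diameter D = 2.46 m at depth y = 0.923 m, the central angle is θ = 2 arccos(1 − 2y/D) = 2.637 rad. Then A = (D²/8)(θ − sin θ) = 1.629 m² and P = Dθ/2 = 3.244 m.
Hydraulic radius R = A/P = 1.629/3.244 = 0.5023 m.
V = (1/n) R^(2/3) √S = (1/0.012) × 0.5023^(2/3) × √0.0093 = 5.078 m/s. Hydraulic depth D_h = A/T = 1.629/2.382 = 0.6839 m.
Froude number Fr = V/√(g·D_h) = 5.078/√(9.81×0.6839) = 1.96, which is greater than 1, so the flow is supercritical.

supercritical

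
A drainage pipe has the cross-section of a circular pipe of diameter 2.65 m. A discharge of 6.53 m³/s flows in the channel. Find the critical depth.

At critical depth, Q² T / (g A³) = 1, i.e. A³/T = Q²/g = 6.53²/9.81 = 4.347.
At y = 1.33 m: A³/T = 8.029 — over.
At y = 0.844 m: A³/T = 1.399 — short.
At y = 1.13 m: A³/T = 4.304 — close enough.

y_c = 1.13 m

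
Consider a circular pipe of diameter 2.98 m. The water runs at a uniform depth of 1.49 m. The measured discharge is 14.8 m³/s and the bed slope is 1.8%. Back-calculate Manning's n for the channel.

For a circular section of diameter D = 2.98 m at depth y = 1.49 m, the central angle is θ = 2 arccos(1 − 2y/D) = 3.142 rad. Then A = (D²/8)(θ − sin θ) = 3.487 m² and P = Dθ/2 = 4.681 m.
Hydraulic radius R = A/P = 3.487/4.681 = 0.745 m.
Rearranging Manning's equation: n = (1/Q) A R^(2/3) S^(1/2) = (1/14.8) × 3.487 × 0.745^(2/3) × √0.018 = 0.026.

n = 0.026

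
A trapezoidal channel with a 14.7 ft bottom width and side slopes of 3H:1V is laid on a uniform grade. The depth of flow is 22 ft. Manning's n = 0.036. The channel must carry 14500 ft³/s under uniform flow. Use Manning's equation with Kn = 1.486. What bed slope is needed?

S = 0.0015

With bottom width b = 14.7 ft and side slope z = 3: A = (b + zy)y = (14.7 + 3×22)×22 = 1775 ft²; P = b + 2y√(1+z²) = 14.7 + 2×22×3.162 = 153.8 ft.
Hydraulic radius R = A/P = 1775/153.8 = 11.54 ft.
From Manning's equation, S = [nQ / (1.486 A R^(2/3))]² = [0.036 × 14500 / (1.486 × 1775 × 11.54^(2/3))]² = 0.0015.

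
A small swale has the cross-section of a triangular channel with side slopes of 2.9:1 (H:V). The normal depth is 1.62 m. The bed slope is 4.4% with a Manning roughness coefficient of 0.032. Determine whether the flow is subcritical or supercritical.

supercritical

For a triangular section with side slope z = 2.9: A = zy² = 2.9×1.62² = 7.611 m²; P = 2y√(1+z²) = 2×1.62×3.068 = 9.939 m.
Hydraulic radius R = A/P = 7.611/9.939 = 0.7658 m.
V = (1/n) R^(2/3) √S = (1/0.032) × 0.7658^(2/3) × √0.044 = 5.487 m/s. Hydraulic depth D_h = A/T = 7.611/9.396 = 0.81 m.
Froude number Fr = V/√(g·D_h) = 5.487/√(9.81×0.81) = 1.95, which is greater than 1, so the flow is supercritical.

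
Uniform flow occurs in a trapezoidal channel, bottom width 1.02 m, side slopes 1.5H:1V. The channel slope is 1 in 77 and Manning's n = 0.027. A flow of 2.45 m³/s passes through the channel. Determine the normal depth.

Manning's equation rearranged: A R^(2/3) = nQ / (1·√S) = 0.027 × 2.45 / (√0.01299) = 0.5805.
At y = 0.671 m: A R^(2/3) = 0.7325 — too large.
At y = 0.409 m: A R^(2/3) = 0.2776 — too small.
At y = 0.598 m: A R^(2/3) = 0.5811 — close enough.

y_n = 0.598 m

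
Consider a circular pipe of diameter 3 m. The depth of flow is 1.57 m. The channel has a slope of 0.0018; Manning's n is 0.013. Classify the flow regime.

subcritical

For a circular section of diameter D = 3 m at depth y = 1.57 m, the central angle is θ = 2 arccos(1 − 2y/D) = 3.235 rad. Then A = (D²/8)(θ − sin θ) = 3.744 m² and P = Dθ/2 = 4.852 m.
Hydraulic radius R = A/P = 3.744/4.852 = 0.7716 m.
V = (1/n) R^(2/3) √S = (1/0.013) × 0.7716^(2/3) × √0.0018 = 2.746 m/s. Hydraulic depth D_h = A/T = 3.744/2.997 = 1.249 m.
Froude number Fr = V/√(g·D_h) = 2.746/√(9.81×1.249) = 0.784, which is less than 1, so the flow is subcritical.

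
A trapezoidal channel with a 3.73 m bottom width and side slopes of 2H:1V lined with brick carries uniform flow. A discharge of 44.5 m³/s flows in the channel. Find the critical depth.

At critical depth, Q² T / (g A³) = 1, i.e. A³/T = Q²/g = 44.5²/9.81 = 201.9.
At y = 2.23 m: A³/T = 481.6 — too large.
At y = 1.78 m: A³/T = 201.4 — ≈ 201.9.

y_c = 1.78 m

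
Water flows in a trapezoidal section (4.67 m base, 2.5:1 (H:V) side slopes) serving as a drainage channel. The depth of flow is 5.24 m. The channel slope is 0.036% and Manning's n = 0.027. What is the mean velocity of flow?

V = 1.41 m/s

With bottom width b = 4.67 m and side slope z = 2.5: A = (b + zy)y = (4.67 + 2.5×5.24)×5.24 = 93.11 m²; P = b + 2y√(1+z²) = 4.67 + 2×5.24×2.693 = 32.89 m.
Hydraulic radius R = A/P = 93.11/32.89 = 2.831 m.
From Manning's equation, V = (1/n) R^(2/3) S^(1/2) = (1/0.027) × 2.831^(2/3) × 0.00036^(1/2) = 1.41 m/s.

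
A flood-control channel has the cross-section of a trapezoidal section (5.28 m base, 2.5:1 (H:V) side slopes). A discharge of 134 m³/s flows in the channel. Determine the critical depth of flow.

At critical depth, Q² T / (g A³) = 1, i.e. A³/T = Q²/g = 134²/9.81 = 1830.
Try y = 3.34 m: A³/T = 4292 — too large.
Try y = 2.7 m: A³/T = 1825 — matches.

y_c = 2.7 m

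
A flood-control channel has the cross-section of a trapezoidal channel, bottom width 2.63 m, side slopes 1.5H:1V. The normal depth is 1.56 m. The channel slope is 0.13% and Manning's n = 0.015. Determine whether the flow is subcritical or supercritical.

With bottom width b = 2.63 m and side slope z = 1.5: A = (b + zy)y = (2.63 + 1.5×1.56)×1.56 = 7.753 m²; P = b + 2y√(1+z²) = 2.63 + 2×1.56×1.803 = 8.255 m.
Hydraulic radius R = A/P = 7.753/8.255 = 0.9393 m.
V = (1/n) R^(2/3) √S = (1/0.015) × 0.9393^(2/3) × √0.0013 = 2.305 m/s. Hydraulic depth D_h = A/T = 7.753/7.31 = 1.061 m.
Froude number Fr = V/√(g·D_h) = 2.305/√(9.81×1.061) = 0.715, which is less than 1, so the flow is subcritical.

subcritical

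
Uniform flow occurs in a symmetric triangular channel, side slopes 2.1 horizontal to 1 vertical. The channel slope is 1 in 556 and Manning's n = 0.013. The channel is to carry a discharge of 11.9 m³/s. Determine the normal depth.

y_n = 1.5 m

Manning's equation rearranged: A R^(2/3) = nQ / (1·√S) = 0.013 × 11.9 / (√0.001799) = 3.648.
Try y = 1.86 m: A R^(2/3) = 6.466 — high.
Try y = 1.24 m: A R^(2/3) = 2.193 — low.
Try y = 1.5 m: A R^(2/3) = 3.644 — matches.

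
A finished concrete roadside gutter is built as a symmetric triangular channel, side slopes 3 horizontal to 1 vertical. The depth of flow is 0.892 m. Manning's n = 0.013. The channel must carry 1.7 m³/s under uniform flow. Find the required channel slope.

For a triangular section with side slope z = 3: A = zy² = 3×0.892² = 2.387 m²; P = 2y√(1+z²) = 2×0.892×3.162 = 5.642 m.
Hydraulic radius R = A/P = 2.387/5.642 = 0.4231 m.
From Manning's equation, S = [nQ / (1 A R^(2/3))]² = [0.013 × 1.7 / (1 × 2.387 × 0.4231^(2/3))]² = 0.00027.

S = 0.00027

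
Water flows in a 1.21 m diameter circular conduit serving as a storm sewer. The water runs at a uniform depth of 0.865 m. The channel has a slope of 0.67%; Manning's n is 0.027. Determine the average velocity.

For a circular section of diameter D = 1.21 m at depth y = 0.865 m, the central angle is θ = 2 arccos(1 − 2y/D) = 4.03 rad. Then A = (D²/8)(θ − sin θ) = 0.8796 m² and P = Dθ/2 = 2.438 m.
Hydraulic radius R = A/P = 0.8796/2.438 = 0.3608 m.
From Manning's equation, V = (1/n) R^(2/3) S^(1/2) = (1/0.027) × 0.3608^(2/3) × 0.0067^(1/2) = 1.54 m/s.

V = 1.54 m/s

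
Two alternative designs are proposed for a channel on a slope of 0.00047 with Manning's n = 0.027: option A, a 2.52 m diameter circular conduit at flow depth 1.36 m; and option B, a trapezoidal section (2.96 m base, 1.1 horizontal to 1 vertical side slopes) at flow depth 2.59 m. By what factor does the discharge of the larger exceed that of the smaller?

9.09

Channel A: For a circular section of diameter D = 2.52 m at depth y = 1.36 m, the central angle is θ = 2 arccos(1 − 2y/D) = 3.3 rad. Then A = (D²/8)(θ − sin θ) = 2.746 m² and P = Dθ/2 = 4.159 m. Hydraulic radius R = A/P = 2.746/4.159 = 0.6602 m. Q_A = (1/0.027)·2.746·0.6602^(2/3)·√0.00047 = 1.671 m³/s.
Channel B: With bottom width b = 2.96 m and side slope z = 1.1: A = (b + zy)y = (2.96 + 1.1×2.59)×2.59 = 15.05 m²; P = b + 2y√(1+z²) = 2.96 + 2×2.59×1.487 = 10.66 m. Hydraulic radius R = A/P = 15.05/10.66 = 1.411 m. Q_B = (1/0.027)·15.05·1.411^(2/3)·√0.00047 = 15.2 m³/s.
The larger discharge is 15.2 m³/s and the smaller is 1.671 m³/s; the ratio is 9.09.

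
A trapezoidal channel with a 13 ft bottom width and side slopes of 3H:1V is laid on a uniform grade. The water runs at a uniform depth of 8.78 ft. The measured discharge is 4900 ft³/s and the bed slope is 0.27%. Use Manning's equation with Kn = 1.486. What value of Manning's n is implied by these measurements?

n = 0.016

With bottom width b = 13 ft and side slope z = 3: A = (b + zy)y = (13 + 3×8.78)×8.78 = 345.4 ft²; P = b + 2y√(1+z²) = 13 + 2×8.78×3.162 = 68.53 ft.
Hydraulic radius R = A/P = 345.4/68.53 = 5.04 ft.
Rearranging Manning's equation: n = (1.486/Q) A R^(2/3) S^(1/2) = (1.486/4900) × 345.4 × 5.04^(2/3) × √0.0027 = 0.016.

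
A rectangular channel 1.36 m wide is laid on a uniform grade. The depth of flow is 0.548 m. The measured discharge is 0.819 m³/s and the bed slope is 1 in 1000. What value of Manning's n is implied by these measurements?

n = 0.013

Flow area A = b·y = 1.36 × 0.548 = 0.7453 m². Wetted perimeter P = b + 2y = 1.36 + 2×0.548 = 2.456 m.
Hydraulic radius R = A/P = 0.7453/2.456 = 0.3035 m.
Rearranging Manning's equation: n = (1/Q) A R^(2/3) S^(1/2) = (1/0.819) × 0.7453 × 0.3035^(2/3) × √0.001 = 0.013.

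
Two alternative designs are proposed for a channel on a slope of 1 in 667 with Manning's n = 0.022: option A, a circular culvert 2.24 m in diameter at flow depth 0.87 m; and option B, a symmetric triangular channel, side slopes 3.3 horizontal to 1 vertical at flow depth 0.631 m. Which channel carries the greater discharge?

channel A

Channel A: For a circular section of diameter D = 2.24 m at depth y = 0.87 m, the central angle is θ = 2 arccos(1 − 2y/D) = 2.691 rad. Then A = (D²/8)(θ − sin θ) = 1.415 m² and P = Dθ/2 = 3.014 m. Hydraulic radius R = A/P = 1.415/3.014 = 0.4695 m. Q_A = (1/0.022)·1.415·0.4695^(2/3)·√0.001499 = 1.504 m³/s.
Channel B: For a triangular section with side slope z = 3.3: A = zy² = 3.3×0.631² = 1.314 m²; P = 2y√(1+z²) = 2×0.631×3.448 = 4.352 m. Hydraulic radius R = A/P = 1.314/4.352 = 0.3019 m. Q_B = (1/0.022)·1.314·0.3019^(2/3)·√0.001499 = 1.041 m³/s.
Q_A = 1.504 m³/s vs Q_B = 1.041 m³/s, so channel A carries more.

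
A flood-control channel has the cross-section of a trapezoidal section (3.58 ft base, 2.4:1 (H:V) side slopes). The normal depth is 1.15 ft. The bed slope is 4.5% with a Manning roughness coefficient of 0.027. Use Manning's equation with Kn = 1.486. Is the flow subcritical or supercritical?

With bottom width b = 3.58 ft and side slope z = 2.4: A = (b + zy)y = (3.58 + 2.4×1.15)×1.15 = 7.291 ft²; P = b + 2y√(1+z²) = 3.58 + 2×1.15×2.6 = 9.56 ft.
Hydraulic radius R = A/P = 7.291/9.56 = 0.7627 ft.
V = (1.486/n) R^(2/3) √S = (1.486/0.027) × 0.7627^(2/3) × √0.045 = 9.746 ft/s. Hydraulic depth D_h = A/T = 7.291/9.1 = 0.8012 ft.
Froude number Fr = V/√(g·D_h) = 9.746/√(32.2×0.8012) = 1.92, which is greater than 1, so the flow is supercritical.

supercritical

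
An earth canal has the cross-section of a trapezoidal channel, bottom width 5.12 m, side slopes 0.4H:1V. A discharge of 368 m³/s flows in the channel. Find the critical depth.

At critical depth, Q² T / (g A³) = 1, i.e. A³/T = Q²/g = 368²/9.81 = 13800.
At y = 4.76 m: A³/T = 4186 — short.
At y = 7.28 m: A³/T = 18270 — over.
At y = 6.73 m: A³/T = 13830 — ≈ 13800.

y_c = 6.73 m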